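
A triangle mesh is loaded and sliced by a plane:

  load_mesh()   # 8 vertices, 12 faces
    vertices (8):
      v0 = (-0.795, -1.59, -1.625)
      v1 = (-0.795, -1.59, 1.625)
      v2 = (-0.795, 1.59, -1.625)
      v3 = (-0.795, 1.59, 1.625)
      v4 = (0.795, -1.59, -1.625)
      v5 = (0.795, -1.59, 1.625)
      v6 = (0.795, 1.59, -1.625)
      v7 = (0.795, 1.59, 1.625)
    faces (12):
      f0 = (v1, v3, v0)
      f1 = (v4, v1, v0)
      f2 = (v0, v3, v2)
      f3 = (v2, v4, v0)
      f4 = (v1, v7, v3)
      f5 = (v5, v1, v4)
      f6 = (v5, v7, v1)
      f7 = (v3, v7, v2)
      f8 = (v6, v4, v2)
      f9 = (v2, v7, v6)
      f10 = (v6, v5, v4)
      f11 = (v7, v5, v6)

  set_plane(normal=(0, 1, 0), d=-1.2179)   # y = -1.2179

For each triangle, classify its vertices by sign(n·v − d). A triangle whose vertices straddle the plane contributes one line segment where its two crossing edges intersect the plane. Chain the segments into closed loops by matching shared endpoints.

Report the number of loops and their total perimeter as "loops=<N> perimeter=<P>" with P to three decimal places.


loops=1 perimeter=9.680

Straddling triangles (8 of 12):
  (v1,v3,v0) [-+-] → (-0.795, -1.2179, 1.625)–(-0.795, -1.2179, -1.24471)  len=2.8697
  (v0,v3,v2) [-++] → (-0.795, -1.2179, -1.24471)–(-0.795, -1.2179, -1.625)  len=0.3803
  (v2,v4,v0) [+--] → (0.60895, -1.2179, -1.625)–(-0.795, -1.2179, -1.625)  len=1.4040
  (v1,v7,v3) [-++] → (-0.60895, -1.2179, 1.625)–(-0.795, -1.2179, 1.625)  len=0.1861
  (v5,v7,v1) [-+-] → (0.795, -1.2179, 1.625)–(-0.60895, -1.2179, 1.625)  len=1.4040
  (v6,v4,v2) [+-+] → (0.795, -1.2179, -1.625)–(0.60895, -1.2179, -1.625)  len=0.1861
  (v6,v5,v4) [+--] → (0.795, -1.2179, 1.24471)–(0.795, -1.2179, -1.625)  len=2.8697
  (v7,v5,v6) [+-+] → (0.795, -1.2179, 1.625)–(0.795, -1.2179, 1.24471)  len=0.3803

Chained into 1 loop(s):
  loop 1: 8 segments, perimeter = 9.6800
Total perimeter = 9.680


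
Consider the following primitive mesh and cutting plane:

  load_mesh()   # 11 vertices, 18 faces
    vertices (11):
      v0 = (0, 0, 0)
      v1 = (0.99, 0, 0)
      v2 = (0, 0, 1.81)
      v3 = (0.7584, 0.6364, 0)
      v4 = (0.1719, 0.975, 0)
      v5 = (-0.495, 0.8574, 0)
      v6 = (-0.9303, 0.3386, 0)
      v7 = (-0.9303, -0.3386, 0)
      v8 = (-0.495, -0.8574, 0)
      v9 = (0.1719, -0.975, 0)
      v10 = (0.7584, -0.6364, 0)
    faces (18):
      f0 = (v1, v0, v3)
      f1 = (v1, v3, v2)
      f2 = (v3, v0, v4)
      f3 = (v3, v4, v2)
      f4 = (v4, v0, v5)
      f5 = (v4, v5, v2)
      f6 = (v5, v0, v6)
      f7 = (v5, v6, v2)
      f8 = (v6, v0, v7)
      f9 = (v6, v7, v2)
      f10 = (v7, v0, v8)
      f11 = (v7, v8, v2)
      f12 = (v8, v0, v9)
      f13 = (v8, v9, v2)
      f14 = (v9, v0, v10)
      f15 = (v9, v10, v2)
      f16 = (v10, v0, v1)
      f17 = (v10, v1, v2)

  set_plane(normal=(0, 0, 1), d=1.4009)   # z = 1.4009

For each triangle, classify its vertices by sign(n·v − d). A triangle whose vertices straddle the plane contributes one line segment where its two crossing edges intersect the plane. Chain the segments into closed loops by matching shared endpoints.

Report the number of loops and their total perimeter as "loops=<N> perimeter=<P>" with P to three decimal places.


loops=1 perimeter=1.378

Straddling triangles (9 of 18):
  (v1,v3,v2) [--+] → (0.171415, 0.14384, 1.4009)–(0.223762, 0, 1.4009)  len=0.1531
  (v3,v4,v2) [--+] → (0.0388532, 0.220372, 1.4009)–(0.171415, 0.14384, 1.4009)  len=0.1531
  (v4,v5,v2) [--+] → (-0.111881, 0.193791, 1.4009)–(0.0388532, 0.220372, 1.4009)  len=0.1531
  (v5,v6,v2) [--+] → (-0.210268, 0.0765311, 1.4009)–(-0.111881, 0.193791, 1.4009)  len=0.1531
  (v6,v7,v2) [--+] → (-0.210268, -0.0765311, 1.4009)–(-0.210268, 0.0765311, 1.4009)  len=0.1531
  (v7,v8,v2) [--+] → (-0.111881, -0.193791, 1.4009)–(-0.210268, -0.0765311, 1.4009)  len=0.1531
  (v8,v9,v2) [--+] → (0.0388532, -0.220372, 1.4009)–(-0.111881, -0.193791, 1.4009)  len=0.1531
  (v9,v10,v2) [--+] → (0.171415, -0.14384, 1.4009)–(0.0388532, -0.220372, 1.4009)  len=0.1531
  (v10,v1,v2) [--+] → (0.223762, 0, 1.4009)–(0.171415, -0.14384, 1.4009)  len=0.1531

Chained into 1 loop(s):
  loop 1: 9 segments, perimeter = 1.3776
Total perimeter = 1.378


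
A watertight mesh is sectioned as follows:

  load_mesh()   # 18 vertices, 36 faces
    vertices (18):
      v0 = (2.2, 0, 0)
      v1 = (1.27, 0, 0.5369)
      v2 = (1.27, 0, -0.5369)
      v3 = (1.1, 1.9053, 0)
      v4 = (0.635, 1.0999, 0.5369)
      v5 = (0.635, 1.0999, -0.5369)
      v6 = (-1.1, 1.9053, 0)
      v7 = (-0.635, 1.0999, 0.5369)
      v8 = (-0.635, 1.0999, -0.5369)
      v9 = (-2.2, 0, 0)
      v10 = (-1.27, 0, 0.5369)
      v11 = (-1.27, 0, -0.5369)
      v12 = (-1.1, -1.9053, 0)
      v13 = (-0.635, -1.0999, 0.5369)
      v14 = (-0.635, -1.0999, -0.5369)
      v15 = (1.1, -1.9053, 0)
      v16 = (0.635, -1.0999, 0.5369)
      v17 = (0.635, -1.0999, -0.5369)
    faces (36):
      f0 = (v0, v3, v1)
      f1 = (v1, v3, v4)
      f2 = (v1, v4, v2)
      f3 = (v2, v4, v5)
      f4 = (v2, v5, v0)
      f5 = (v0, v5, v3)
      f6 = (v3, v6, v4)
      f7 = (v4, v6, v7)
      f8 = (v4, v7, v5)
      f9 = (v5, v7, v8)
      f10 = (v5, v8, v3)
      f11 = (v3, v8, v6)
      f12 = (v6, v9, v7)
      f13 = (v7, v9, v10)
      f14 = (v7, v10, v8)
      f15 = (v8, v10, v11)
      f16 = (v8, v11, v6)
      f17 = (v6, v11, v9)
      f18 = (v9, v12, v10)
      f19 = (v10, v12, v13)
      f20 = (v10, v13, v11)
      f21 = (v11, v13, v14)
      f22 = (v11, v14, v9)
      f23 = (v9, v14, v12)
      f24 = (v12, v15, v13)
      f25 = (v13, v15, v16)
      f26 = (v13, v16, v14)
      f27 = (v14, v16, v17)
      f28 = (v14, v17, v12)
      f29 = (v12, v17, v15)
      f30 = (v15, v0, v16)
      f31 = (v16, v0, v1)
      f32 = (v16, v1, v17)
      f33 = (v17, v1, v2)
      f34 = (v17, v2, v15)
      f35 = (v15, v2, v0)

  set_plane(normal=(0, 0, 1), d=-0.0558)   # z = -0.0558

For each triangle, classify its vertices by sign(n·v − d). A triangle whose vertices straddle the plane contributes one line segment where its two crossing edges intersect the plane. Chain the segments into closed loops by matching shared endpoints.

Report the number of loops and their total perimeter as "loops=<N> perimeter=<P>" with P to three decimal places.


loops=2 perimeter=20.240

Straddling triangles (24 of 36):
  (v1,v4,v2) [++-] → (0.985498, 0.492794, -0.0558)–(1.27, 0, -0.0558)  len=0.5690
  (v2,v4,v5) [-+-] → (0.985498, 0.492794, -0.0558)–(0.635, 1.0999, -0.0558)  len=0.7010
  (v2,v5,v0) [--+] → (2.03735, 0.114313, -0.0558)–(2.10335, 0, -0.0558)  len=0.1320
  (v0,v5,v3) [+-+] → (2.03735, 0.114313, -0.0558)–(1.05167, 1.82159, -0.0558)  len=1.9714
  (v4,v7,v5) [++-] → (0.0659955, 1.0999, -0.0558)–(0.635, 1.0999, -0.0558)  len=0.5690
  (v5,v7,v8) [-+-] → (0.0659955, 1.0999, -0.0558)–(-0.635, 1.0999, -0.0558)  len=0.7010
  (v5,v8,v3) [--+] → (0.919682, 1.82159, -0.0558)–(1.05167, 1.82159, -0.0558)  len=0.1320
  (v3,v8,v6) [+-+] → (0.919682, 1.82159, -0.0558)–(-1.05167, 1.82159, -0.0558)  len=1.9714
  (v7,v10,v8) [++-] → (-0.919502, 0.607106, -0.0558)–(-0.635, 1.0999, -0.0558)  len=0.5690
  (v8,v10,v11) [-+-] → (-0.919502, 0.607106, -0.0558)–(-1.27, 0, -0.0558)  len=0.7010
  (v8,v11,v6) [--+] → (-1.11767, 1.70728, -0.0558)–(-1.05167, 1.82159, -0.0558)  len=0.1320
  (v6,v11,v9) [+-+] → (-1.11767, 1.70728, -0.0558)–(-2.10335, 0, -0.0558)  len=1.9714
  (v10,v13,v11) [++-] → (-0.985498, -0.492794, -0.0558)–(-1.27, 0, -0.0558)  len=0.5690
  (v11,v13,v14) [-+-] → (-0.985498, -0.492794, -0.0558)–(-0.635, -1.0999, -0.0558)  len=0.7010
  (v11,v14,v9) [--+] → (-2.03735, -0.114313, -0.0558)–(-2.10335, 0, -0.0558)  len=0.1320
  (v9,v14,v12) [+-+] → (-2.03735, -0.114313, -0.0558)–(-1.05167, -1.82159, -0.0558)  len=1.9714
  (v13,v16,v14) [++-] → (-0.0659955, -1.0999, -0.0558)–(-0.635, -1.0999, -0.0558)  len=0.5690
  (v14,v16,v17) [-+-] → (-0.0659955, -1.0999, -0.0558)–(0.635, -1.0999, -0.0558)  len=0.7010
  (v14,v17,v12) [--+] → (-0.919682, -1.82159, -0.0558)–(-1.05167, -1.82159, -0.0558)  len=0.1320
  (v12,v17,v15) [+-+] → (-0.919682, -1.82159, -0.0558)–(1.05167, -1.82159, -0.0558)  len=1.9714
  (v16,v1,v17) [++-] → (0.919502, -0.607106, -0.0558)–(0.635, -1.0999, -0.0558)  len=0.5690
  (v17,v1,v2) [-+-] → (0.919502, -0.607106, -0.0558)–(1.27, 0, -0.0558)  len=0.7010
  (v17,v2,v15) [--+] → (1.11767, -1.70728, -0.0558)–(1.05167, -1.82159, -0.0558)  len=0.1320
  (v15,v2,v0) [+-+] → (1.11767, -1.70728, -0.0558)–(2.10335, 0, -0.0558)  len=1.9714

Chained into 2 loop(s):
  loop 1: 12 segments, perimeter = 7.6202
  loop 2: 12 segments, perimeter = 12.6202
Total perimeter = 20.240


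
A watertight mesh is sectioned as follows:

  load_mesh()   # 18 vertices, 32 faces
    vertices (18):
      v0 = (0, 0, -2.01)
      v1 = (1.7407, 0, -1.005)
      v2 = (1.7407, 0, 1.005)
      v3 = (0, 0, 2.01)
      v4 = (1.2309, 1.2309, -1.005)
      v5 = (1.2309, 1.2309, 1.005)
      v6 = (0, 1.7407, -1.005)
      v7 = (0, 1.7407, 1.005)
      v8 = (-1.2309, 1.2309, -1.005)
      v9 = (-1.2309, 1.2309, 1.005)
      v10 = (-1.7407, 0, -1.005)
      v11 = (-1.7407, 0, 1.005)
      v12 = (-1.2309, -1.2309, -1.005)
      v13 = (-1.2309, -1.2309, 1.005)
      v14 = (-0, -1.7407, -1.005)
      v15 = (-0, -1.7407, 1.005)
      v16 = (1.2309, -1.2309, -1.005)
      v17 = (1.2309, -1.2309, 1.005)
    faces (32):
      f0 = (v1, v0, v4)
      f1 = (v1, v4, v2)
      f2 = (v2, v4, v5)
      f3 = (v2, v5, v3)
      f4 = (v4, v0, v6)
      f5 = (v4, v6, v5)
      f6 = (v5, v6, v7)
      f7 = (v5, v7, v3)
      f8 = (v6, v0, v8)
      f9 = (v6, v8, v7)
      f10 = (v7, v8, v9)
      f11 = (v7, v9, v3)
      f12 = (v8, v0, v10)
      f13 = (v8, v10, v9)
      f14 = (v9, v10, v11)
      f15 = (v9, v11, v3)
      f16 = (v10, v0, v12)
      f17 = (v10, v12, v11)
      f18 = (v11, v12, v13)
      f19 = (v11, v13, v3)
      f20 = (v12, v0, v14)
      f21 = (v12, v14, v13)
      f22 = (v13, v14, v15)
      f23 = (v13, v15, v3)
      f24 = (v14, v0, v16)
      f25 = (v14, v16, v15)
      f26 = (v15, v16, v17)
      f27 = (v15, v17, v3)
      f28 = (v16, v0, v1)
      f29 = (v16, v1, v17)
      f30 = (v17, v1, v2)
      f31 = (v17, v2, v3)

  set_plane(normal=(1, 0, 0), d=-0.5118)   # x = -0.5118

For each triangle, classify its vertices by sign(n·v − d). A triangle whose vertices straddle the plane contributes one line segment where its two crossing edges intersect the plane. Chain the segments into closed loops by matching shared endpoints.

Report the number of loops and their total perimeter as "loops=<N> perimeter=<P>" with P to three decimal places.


loops=1 perimeter=10.822

Straddling triangles (12 of 32):
  (v6,v0,v8) [++-] → (-0.5118, 0.5118, -1.59213)–(-0.5118, 1.52873, -1.005)  len=1.1742
  (v6,v8,v7) [+-+] → (-0.5118, 1.52873, -1.005)–(-0.5118, 1.52873, 0.169255)  len=1.1743
  (v7,v8,v9) [+--] → (-0.5118, 1.52873, 0.169255)–(-0.5118, 1.52873, 1.005)  len=0.8357
  (v7,v9,v3) [+-+] → (-0.5118, 1.52873, 1.005)–(-0.5118, 0.5118, 1.59213)  len=1.1742
  (v8,v0,v10) [-+-] → (-0.5118, 0.5118, -1.59213)–(-0.5118, 0, -1.71451)  len=0.5262
  (v9,v11,v3) [--+] → (-0.5118, 0, 1.71451)–(-0.5118, 0.5118, 1.59213)  len=0.5262
  (v10,v0,v12) [-+-] → (-0.5118, 0, -1.71451)–(-0.5118, -0.5118, -1.59213)  len=0.5262
  (v11,v13,v3) [--+] → (-0.5118, -0.5118, 1.59213)–(-0.5118, 0, 1.71451)  len=0.5262
  (v12,v0,v14) [-++] → (-0.5118, -0.5118, -1.59213)–(-0.5118, -1.52873, -1.005)  len=1.1742
  (v12,v14,v13) [-+-] → (-0.5118, -1.52873, -1.005)–(-0.5118, -1.52873, -0.169255)  len=0.8357
  (v13,v14,v15) [-++] → (-0.5118, -1.52873, -0.169255)–(-0.5118, -1.52873, 1.005)  len=1.1743
  (v13,v15,v3) [-++] → (-0.5118, -1.52873, 1.005)–(-0.5118, -0.5118, 1.59213)  len=1.1742

Chained into 1 loop(s):
  loop 1: 12 segments, perimeter = 10.8219
Total perimeter = 10.822


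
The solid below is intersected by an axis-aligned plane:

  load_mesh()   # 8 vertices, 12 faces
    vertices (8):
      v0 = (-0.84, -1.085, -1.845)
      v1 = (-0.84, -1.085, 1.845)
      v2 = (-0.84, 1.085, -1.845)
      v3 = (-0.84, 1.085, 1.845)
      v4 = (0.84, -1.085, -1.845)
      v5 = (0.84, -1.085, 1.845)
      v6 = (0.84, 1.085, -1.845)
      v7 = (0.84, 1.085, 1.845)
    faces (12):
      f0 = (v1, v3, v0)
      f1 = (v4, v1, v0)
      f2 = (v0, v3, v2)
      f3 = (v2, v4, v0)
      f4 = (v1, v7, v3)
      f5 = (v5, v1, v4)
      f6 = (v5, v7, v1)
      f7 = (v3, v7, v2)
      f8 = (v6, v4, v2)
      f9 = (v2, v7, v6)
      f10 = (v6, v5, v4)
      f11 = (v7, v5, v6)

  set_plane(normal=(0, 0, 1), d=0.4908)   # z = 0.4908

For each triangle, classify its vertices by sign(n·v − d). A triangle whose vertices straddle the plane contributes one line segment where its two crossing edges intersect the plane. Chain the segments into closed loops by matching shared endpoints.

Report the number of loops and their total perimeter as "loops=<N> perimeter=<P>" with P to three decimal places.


loops=1 perimeter=7.700

Straddling triangles (8 of 12):
  (v1,v3,v0) [++-] → (-0.84, 0.288628, 0.4908)–(-0.84, -1.085, 0.4908)  len=1.3736
  (v4,v1,v0) [-+-] → (-0.223454, -1.085, 0.4908)–(-0.84, -1.085, 0.4908)  len=0.6165
  (v0,v3,v2) [-+-] → (-0.84, 0.288628, 0.4908)–(-0.84, 1.085, 0.4908)  len=0.7964
  (v5,v1,v4) [++-] → (-0.223454, -1.085, 0.4908)–(0.84, -1.085, 0.4908)  len=1.0635
  (v3,v7,v2) [++-] → (0.223454, 1.085, 0.4908)–(-0.84, 1.085, 0.4908)  len=1.0635
  (v2,v7,v6) [-+-] → (0.223454, 1.085, 0.4908)–(0.84, 1.085, 0.4908)  len=0.6165
  (v6,v5,v4) [-+-] → (0.84, -0.288628, 0.4908)–(0.84, -1.085, 0.4908)  len=0.7964
  (v7,v5,v6) [++-] → (0.84, -0.288628, 0.4908)–(0.84, 1.085, 0.4908)  len=1.3736

Chained into 1 loop(s):
  loop 1: 8 segments, perimeter = 7.7000
Total perimeter = 7.700


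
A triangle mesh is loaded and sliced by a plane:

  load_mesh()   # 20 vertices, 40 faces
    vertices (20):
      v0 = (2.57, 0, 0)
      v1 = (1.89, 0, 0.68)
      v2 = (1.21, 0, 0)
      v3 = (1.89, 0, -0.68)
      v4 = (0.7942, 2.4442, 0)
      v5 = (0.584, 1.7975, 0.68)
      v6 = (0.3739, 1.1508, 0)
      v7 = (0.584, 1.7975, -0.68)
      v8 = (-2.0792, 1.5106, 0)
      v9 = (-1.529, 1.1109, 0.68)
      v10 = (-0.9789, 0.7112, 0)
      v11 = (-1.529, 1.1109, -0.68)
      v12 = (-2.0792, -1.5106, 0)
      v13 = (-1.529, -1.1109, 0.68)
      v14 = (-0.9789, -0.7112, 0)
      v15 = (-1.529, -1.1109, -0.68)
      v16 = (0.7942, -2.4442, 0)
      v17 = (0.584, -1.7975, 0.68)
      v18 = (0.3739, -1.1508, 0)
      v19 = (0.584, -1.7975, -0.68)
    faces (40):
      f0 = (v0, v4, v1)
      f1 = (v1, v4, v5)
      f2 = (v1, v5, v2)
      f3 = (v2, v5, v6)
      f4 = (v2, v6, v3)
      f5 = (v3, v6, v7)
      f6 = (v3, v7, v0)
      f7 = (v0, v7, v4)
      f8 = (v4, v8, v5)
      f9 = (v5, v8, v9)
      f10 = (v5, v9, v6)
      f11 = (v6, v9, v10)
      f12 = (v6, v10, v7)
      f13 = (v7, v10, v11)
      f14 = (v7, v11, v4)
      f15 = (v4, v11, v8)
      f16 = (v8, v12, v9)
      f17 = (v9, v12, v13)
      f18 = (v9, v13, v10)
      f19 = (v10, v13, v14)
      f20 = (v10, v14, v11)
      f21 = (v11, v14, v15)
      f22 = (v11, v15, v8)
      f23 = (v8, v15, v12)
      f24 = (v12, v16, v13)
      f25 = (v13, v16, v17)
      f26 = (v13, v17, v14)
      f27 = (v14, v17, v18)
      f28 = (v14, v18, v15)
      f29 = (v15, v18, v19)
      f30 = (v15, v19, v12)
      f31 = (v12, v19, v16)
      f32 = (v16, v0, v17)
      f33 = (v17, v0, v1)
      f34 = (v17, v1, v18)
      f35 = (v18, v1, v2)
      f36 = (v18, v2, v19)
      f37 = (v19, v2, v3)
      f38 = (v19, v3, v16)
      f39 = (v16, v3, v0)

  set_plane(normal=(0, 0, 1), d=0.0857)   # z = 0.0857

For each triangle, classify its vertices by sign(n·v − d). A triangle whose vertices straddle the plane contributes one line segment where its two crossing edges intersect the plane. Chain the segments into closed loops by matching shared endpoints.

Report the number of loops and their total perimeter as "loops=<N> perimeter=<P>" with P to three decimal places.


loops=2 perimeter=22.218

Straddling triangles (20 of 40):
  (v0,v4,v1) [--+] → (0.932303, 2.13616, 0.0857)–(2.4843, 0, 0.0857)  len=2.6404
  (v1,v4,v5) [+-+] → (0.932303, 2.13616, 0.0857)–(0.767709, 2.3627, 0.0857)  len=0.2800
  (v1,v5,v2) [++-] → (1.13111, 0.226538, 0.0857)–(1.2957, 0, 0.0857)  len=0.2800
  (v2,v5,v6) [-+-] → (1.13111, 0.226538, 0.0857)–(0.400379, 1.2323, 0.0857)  len=1.2432
  (v4,v8,v5) [--+] → (-1.74356, 1.54676, 0.0857)–(0.767709, 2.3627, 0.0857)  len=2.6405
  (v5,v8,v9) [+-+] → (-1.74356, 1.54676, 0.0857)–(-2.00986, 1.46023, 0.0857)  len=0.2800
  (v5,v9,v6) [++-] → (0.134079, 1.14577, 0.0857)–(0.400379, 1.2323, 0.0857)  len=0.2800
  (v6,v9,v10) [-+-] → (0.134079, 1.14577, 0.0857)–(-1.04823, 0.761574, 0.0857)  len=1.2432
  (v8,v12,v9) [--+] → (-2.00986, -1.18021, 0.0857)–(-2.00986, 1.46023, 0.0857)  len=2.6404
  (v9,v12,v13) [+-+] → (-2.00986, -1.18021, 0.0857)–(-2.00986, -1.46023, 0.0857)  len=0.2800
  (v9,v13,v10) [++-] → (-1.04823, 0.481562, 0.0857)–(-1.04823, 0.761574, 0.0857)  len=0.2800
  (v10,v13,v14) [-+-] → (-1.04823, 0.481562, 0.0857)–(-1.04823, -0.761574, 0.0857)  len=1.2431
  (v12,v16,v13) [--+] → (0.501408, -2.27616, 0.0857)–(-2.00986, -1.46023, 0.0857)  len=2.6405
  (v13,v16,v17) [+-+] → (0.501408, -2.27616, 0.0857)–(0.767709, -2.3627, 0.0857)  len=0.2800
  (v13,v17,v14) [++-] → (-0.781929, -0.848106, 0.0857)–(-1.04823, -0.761574, 0.0857)  len=0.2800
  (v14,v17,v18) [-+-] → (-0.781929, -0.848106, 0.0857)–(0.400379, -1.2323, 0.0857)  len=1.2432
  (v16,v0,v17) [--+] → (2.31971, -0.226538, 0.0857)–(0.767709, -2.3627, 0.0857)  len=2.6404
  (v17,v0,v1) [+-+] → (2.31971, -0.226538, 0.0857)–(2.4843, 0, 0.0857)  len=0.2800
  (v17,v1,v18) [++-] → (0.564973, -1.00577, 0.0857)–(0.400379, -1.2323, 0.0857)  len=0.2800
  (v18,v1,v2) [-+-] → (0.564973, -1.00577, 0.0857)–(1.2957, 0, 0.0857)  len=1.2432

Chained into 2 loop(s):
  loop 1: 10 segments, perimeter = 14.6024
  loop 2: 10 segments, perimeter = 7.6159
Total perimeter = 22.218


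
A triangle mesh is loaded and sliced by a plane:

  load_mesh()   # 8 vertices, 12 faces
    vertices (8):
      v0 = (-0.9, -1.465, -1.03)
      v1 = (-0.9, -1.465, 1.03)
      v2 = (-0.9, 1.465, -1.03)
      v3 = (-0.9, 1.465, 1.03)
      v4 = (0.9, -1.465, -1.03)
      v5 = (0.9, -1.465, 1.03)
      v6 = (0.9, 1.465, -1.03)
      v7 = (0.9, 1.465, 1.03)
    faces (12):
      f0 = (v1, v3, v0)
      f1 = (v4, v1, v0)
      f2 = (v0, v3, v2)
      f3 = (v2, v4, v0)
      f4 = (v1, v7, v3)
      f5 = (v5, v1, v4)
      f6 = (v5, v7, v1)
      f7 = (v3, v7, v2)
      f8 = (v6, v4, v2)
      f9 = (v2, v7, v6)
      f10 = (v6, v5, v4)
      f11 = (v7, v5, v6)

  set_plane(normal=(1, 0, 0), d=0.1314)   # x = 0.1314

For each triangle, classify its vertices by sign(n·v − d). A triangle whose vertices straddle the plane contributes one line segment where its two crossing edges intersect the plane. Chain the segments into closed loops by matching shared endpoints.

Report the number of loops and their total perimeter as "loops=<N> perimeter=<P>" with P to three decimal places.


Straddling triangles (8 of 12):
  (v4,v1,v0) [+--] → (0.1314, -1.465, -0.15038)–(0.1314, -1.465, -1.03)  len=0.8796
  (v2,v4,v0) [-+-] → (0.1314, -0.21389, -1.03)–(0.1314, -1.465, -1.03)  len=1.2511
  (v1,v7,v3) [-+-] → (0.1314, 0.21389, 1.03)–(0.1314, 1.465, 1.03)  len=1.2511
  (v5,v1,v4) [+-+] → (0.1314, -1.465, 1.03)–(0.1314, -1.465, -0.15038)  len=1.1804
  (v5,v7,v1) [++-] → (0.1314, 0.21389, 1.03)–(0.1314, -1.465, 1.03)  len=1.6789
  (v3,v7,v2) [-+-] → (0.1314, 1.465, 1.03)–(0.1314, 1.465, 0.15038)  len=0.8796
  (v6,v4,v2) [++-] → (0.1314, -0.21389, -1.03)–(0.1314, 1.465, -1.03)  len=1.6789
  (v2,v7,v6) [-++] → (0.1314, 1.465, 0.15038)–(0.1314, 1.465, -1.03)  len=1.1804

Chained into 1 loop(s):
  loop 1: 8 segments, perimeter = 9.9800
Total perimeter = 9.980

loops=1 perimeter=9.980


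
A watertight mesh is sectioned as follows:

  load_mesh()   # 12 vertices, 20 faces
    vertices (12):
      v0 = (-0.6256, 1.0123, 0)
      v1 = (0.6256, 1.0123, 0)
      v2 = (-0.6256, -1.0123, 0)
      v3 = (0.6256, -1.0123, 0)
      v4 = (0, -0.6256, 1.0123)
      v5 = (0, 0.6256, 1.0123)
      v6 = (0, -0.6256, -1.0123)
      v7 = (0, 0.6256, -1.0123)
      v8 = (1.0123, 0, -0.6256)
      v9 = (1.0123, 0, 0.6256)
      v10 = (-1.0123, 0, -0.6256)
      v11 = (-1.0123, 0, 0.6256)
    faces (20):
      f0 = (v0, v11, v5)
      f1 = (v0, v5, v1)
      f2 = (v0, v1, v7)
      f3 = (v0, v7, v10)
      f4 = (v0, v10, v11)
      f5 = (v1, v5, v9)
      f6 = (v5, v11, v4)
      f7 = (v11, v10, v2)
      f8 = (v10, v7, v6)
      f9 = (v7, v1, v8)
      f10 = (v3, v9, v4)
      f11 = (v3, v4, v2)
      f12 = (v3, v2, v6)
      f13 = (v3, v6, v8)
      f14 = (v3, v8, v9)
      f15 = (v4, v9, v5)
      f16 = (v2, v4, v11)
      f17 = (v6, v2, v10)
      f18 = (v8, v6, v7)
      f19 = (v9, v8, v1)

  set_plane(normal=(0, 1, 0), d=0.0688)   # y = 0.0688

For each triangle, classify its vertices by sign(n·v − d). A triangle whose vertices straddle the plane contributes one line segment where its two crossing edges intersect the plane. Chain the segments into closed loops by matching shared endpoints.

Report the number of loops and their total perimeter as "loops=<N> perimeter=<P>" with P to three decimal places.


Straddling triangles (10 of 20):
  (v0,v11,v5) [+-+] → (-0.986018, 0.0688, 0.583082)–(-0.900973, 0.0688, 0.668127)  len=0.1203
  (v0,v7,v10) [++-] → (-0.900973, 0.0688, -0.668127)–(-0.986018, 0.0688, -0.583082)  len=0.1203
  (v0,v10,v11) [+--] → (-0.986018, 0.0688, -0.583082)–(-0.986018, 0.0688, 0.583082)  len=1.1662
  (v1,v5,v9) [++-] → (0.900973, 0.0688, 0.668127)–(0.986018, 0.0688, 0.583082)  len=0.1203
  (v5,v11,v4) [+--] → (-0.900973, 0.0688, 0.668127)–(0, 0.0688, 1.0123)  len=0.9645
  (v10,v7,v6) [-+-] → (-0.900973, 0.0688, -0.668127)–(0, 0.0688, -1.0123)  len=0.9645
  (v7,v1,v8) [++-] → (0.986018, 0.0688, -0.583082)–(0.900973, 0.0688, -0.668127)  len=0.1203
  (v4,v9,v5) [--+] → (0.900973, 0.0688, 0.668127)–(0, 0.0688, 1.0123)  len=0.9645
  (v8,v6,v7) [--+] → (0, 0.0688, -1.0123)–(0.900973, 0.0688, -0.668127)  len=0.9645
  (v9,v8,v1) [--+] → (0.986018, 0.0688, -0.583082)–(0.986018, 0.0688, 0.583082)  len=1.1662

Chained into 1 loop(s):
  loop 1: 10 segments, perimeter = 6.6713
Total perimeter = 6.671

loops=1 perimeter=6.671


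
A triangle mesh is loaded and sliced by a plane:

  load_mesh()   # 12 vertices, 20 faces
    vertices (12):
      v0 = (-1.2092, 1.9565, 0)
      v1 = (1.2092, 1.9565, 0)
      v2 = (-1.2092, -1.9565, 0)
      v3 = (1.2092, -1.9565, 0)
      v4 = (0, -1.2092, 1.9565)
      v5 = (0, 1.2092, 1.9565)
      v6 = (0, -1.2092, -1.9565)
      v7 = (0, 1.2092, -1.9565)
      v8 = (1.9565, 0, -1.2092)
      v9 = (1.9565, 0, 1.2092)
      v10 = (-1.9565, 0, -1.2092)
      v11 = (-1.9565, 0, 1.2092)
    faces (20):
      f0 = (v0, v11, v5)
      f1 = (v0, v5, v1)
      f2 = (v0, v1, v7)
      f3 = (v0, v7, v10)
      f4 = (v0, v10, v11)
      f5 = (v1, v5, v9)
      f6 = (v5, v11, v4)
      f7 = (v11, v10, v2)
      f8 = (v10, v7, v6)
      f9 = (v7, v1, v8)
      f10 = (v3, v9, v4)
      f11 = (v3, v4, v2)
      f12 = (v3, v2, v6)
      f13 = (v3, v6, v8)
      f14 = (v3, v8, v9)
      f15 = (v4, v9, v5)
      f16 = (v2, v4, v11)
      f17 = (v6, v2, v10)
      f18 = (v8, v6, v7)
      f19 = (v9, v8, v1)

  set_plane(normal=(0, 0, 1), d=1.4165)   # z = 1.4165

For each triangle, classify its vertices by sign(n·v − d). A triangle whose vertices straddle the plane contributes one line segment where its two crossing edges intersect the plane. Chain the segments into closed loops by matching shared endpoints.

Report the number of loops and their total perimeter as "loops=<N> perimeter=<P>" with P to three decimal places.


loops=1 perimeter=8.786

Straddling triangles (8 of 20):
  (v0,v11,v5) [--+] → (-1.41377, 0.33543, 1.4165)–(-0.333743, 1.41546, 1.4165)  len=1.5274
  (v0,v5,v1) [-+-] → (-0.333743, 1.41546, 1.4165)–(0.333743, 1.41546, 1.4165)  len=0.6675
  (v1,v5,v9) [-+-] → (0.333743, 1.41546, 1.4165)–(1.41377, 0.33543, 1.4165)  len=1.5274
  (v5,v11,v4) [+-+] → (-1.41377, 0.33543, 1.4165)–(-1.41377, -0.33543, 1.4165)  len=0.6709
  (v3,v9,v4) [--+] → (1.41377, -0.33543, 1.4165)–(0.333743, -1.41546, 1.4165)  len=1.5274
  (v3,v4,v2) [-+-] → (0.333743, -1.41546, 1.4165)–(-0.333743, -1.41546, 1.4165)  len=0.6675
  (v4,v9,v5) [+-+] → (1.41377, -0.33543, 1.4165)–(1.41377, 0.33543, 1.4165)  len=0.6709
  (v2,v4,v11) [-+-] → (-0.333743, -1.41546, 1.4165)–(-1.41377, -0.33543, 1.4165)  len=1.5274

Chained into 1 loop(s):
  loop 1: 8 segments, perimeter = 8.7862
Total perimeter = 8.786


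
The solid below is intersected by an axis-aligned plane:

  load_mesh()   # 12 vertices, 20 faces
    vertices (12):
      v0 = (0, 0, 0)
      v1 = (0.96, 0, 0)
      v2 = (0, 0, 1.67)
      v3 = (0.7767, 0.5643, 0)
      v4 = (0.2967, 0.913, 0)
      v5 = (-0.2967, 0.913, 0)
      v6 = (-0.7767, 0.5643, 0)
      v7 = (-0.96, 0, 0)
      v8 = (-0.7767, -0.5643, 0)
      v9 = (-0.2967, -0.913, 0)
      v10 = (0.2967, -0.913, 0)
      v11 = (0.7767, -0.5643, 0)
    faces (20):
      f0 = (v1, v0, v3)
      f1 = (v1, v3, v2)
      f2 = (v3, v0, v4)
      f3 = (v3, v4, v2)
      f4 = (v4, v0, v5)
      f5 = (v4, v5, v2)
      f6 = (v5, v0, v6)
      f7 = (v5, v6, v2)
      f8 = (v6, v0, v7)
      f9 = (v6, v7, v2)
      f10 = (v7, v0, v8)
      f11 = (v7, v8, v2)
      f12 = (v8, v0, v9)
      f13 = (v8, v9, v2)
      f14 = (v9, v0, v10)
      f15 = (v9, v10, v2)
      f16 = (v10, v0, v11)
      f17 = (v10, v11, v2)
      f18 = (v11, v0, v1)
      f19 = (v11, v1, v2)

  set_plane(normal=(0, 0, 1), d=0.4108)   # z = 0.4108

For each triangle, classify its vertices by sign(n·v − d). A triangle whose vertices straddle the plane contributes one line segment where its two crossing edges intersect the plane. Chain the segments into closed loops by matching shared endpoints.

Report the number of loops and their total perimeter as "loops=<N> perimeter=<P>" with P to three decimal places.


loops=1 perimeter=4.474

Straddling triangles (10 of 20):
  (v1,v3,v2) [--+] → (0.585641, 0.425489, 0.4108)–(0.723851, 0, 0.4108)  len=0.4474
  (v3,v4,v2) [--+] → (0.223715, 0.688413, 0.4108)–(0.585641, 0.425489, 0.4108)  len=0.4473
  (v4,v5,v2) [--+] → (-0.223715, 0.688413, 0.4108)–(0.223715, 0.688413, 0.4108)  len=0.4474
  (v5,v6,v2) [--+] → (-0.585641, 0.425489, 0.4108)–(-0.223715, 0.688413, 0.4108)  len=0.4473
  (v6,v7,v2) [--+] → (-0.723851, 0, 0.4108)–(-0.585641, 0.425489, 0.4108)  len=0.4474
  (v7,v8,v2) [--+] → (-0.585641, -0.425489, 0.4108)–(-0.723851, 0, 0.4108)  len=0.4474
  (v8,v9,v2) [--+] → (-0.223715, -0.688413, 0.4108)–(-0.585641, -0.425489, 0.4108)  len=0.4473
  (v9,v10,v2) [--+] → (0.223715, -0.688413, 0.4108)–(-0.223715, -0.688413, 0.4108)  len=0.4474
  (v10,v11,v2) [--+] → (0.585641, -0.425489, 0.4108)–(0.223715, -0.688413, 0.4108)  len=0.4473
  (v11,v1,v2) [--+] → (0.723851, 0, 0.4108)–(0.585641, -0.425489, 0.4108)  len=0.4474

Chained into 1 loop(s):
  loop 1: 10 segments, perimeter = 4.4737
Total perimeter = 4.474


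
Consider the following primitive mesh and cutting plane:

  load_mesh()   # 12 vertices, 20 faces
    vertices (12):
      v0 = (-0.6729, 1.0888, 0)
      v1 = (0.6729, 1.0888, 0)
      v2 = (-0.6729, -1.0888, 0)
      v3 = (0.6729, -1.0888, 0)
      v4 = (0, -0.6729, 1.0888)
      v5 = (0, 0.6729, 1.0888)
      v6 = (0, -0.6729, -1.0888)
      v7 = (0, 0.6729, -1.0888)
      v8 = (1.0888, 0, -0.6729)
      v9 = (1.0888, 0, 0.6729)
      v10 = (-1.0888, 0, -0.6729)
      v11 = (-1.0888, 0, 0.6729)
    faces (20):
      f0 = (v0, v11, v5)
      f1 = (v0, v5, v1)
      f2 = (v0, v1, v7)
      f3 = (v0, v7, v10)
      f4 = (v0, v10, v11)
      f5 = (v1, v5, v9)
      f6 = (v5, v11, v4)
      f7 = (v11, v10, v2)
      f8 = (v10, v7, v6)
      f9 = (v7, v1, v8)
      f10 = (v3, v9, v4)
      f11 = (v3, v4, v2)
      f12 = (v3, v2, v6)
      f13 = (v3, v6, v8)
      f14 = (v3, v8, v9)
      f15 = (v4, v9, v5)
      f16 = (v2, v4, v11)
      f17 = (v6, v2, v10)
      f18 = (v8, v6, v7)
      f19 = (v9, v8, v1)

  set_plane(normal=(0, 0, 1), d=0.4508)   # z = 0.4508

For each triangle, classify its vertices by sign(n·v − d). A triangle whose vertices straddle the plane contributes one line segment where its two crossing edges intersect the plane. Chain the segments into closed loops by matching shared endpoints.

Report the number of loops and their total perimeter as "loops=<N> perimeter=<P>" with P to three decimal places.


Straddling triangles (10 of 20):
  (v0,v11,v5) [-++] → (-0.951526, 0.359374, 0.4508)–(-0.394297, 0.916603, 0.4508)  len=0.7880
  (v0,v5,v1) [-+-] → (-0.394297, 0.916603, 0.4508)–(0.394297, 0.916603, 0.4508)  len=0.7886
  (v0,v10,v11) [--+] → (-1.0888, 0, 0.4508)–(-0.951526, 0.359374, 0.4508)  len=0.3847
  (v1,v5,v9) [-++] → (0.394297, 0.916603, 0.4508)–(0.951526, 0.359374, 0.4508)  len=0.7880
  (v11,v10,v2) [+--] → (-1.0888, 0, 0.4508)–(-0.951526, -0.359374, 0.4508)  len=0.3847
  (v3,v9,v4) [-++] → (0.951526, -0.359374, 0.4508)–(0.394297, -0.916603, 0.4508)  len=0.7880
  (v3,v4,v2) [-+-] → (0.394297, -0.916603, 0.4508)–(-0.394297, -0.916603, 0.4508)  len=0.7886
  (v3,v8,v9) [--+] → (1.0888, 0, 0.4508)–(0.951526, -0.359374, 0.4508)  len=0.3847
  (v2,v4,v11) [-++] → (-0.394297, -0.916603, 0.4508)–(-0.951526, -0.359374, 0.4508)  len=0.7880
  (v9,v8,v1) [+--] → (1.0888, 0, 0.4508)–(0.951526, 0.359374, 0.4508)  len=0.3847

Chained into 1 loop(s):
  loop 1: 10 segments, perimeter = 6.2682
Total perimeter = 6.268

loops=1 perimeter=6.268


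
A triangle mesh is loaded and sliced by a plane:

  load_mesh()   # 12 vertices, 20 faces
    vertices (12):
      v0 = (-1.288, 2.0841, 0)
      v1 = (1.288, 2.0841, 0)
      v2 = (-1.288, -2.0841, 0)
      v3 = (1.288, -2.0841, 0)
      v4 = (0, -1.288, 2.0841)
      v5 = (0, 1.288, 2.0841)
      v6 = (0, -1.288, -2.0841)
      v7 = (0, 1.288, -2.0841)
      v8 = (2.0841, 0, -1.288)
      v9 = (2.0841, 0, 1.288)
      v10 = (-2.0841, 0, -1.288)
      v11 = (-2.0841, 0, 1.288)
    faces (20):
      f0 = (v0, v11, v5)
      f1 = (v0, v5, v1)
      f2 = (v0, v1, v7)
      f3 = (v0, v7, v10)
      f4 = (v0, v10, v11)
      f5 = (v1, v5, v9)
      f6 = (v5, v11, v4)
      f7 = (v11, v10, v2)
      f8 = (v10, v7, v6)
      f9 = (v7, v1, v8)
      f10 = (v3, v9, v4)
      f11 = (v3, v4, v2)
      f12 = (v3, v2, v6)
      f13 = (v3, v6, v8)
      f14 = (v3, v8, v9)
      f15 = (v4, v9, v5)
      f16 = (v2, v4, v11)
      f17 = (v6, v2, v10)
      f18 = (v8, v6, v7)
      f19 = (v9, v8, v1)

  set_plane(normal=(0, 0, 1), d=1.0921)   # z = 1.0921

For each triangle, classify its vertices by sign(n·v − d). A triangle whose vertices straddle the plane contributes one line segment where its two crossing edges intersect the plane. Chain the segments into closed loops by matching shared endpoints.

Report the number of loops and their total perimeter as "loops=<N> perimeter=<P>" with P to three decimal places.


Straddling triangles (10 of 20):
  (v0,v11,v5) [-++] → (-1.96302, 0.316984, 1.0921)–(-0.613068, 1.66693, 1.0921)  len=1.9091
  (v0,v5,v1) [-+-] → (-0.613068, 1.66693, 1.0921)–(0.613068, 1.66693, 1.0921)  len=1.2261
  (v0,v10,v11) [--+] → (-2.0841, 0, 1.0921)–(-1.96302, 0.316984, 1.0921)  len=0.3393
  (v1,v5,v9) [-++] → (0.613068, 1.66693, 1.0921)–(1.96302, 0.316984, 1.0921)  len=1.9091
  (v11,v10,v2) [+--] → (-2.0841, 0, 1.0921)–(-1.96302, -0.316984, 1.0921)  len=0.3393
  (v3,v9,v4) [-++] → (1.96302, -0.316984, 1.0921)–(0.613068, -1.66693, 1.0921)  len=1.9091
  (v3,v4,v2) [-+-] → (0.613068, -1.66693, 1.0921)–(-0.613068, -1.66693, 1.0921)  len=1.2261
  (v3,v8,v9) [--+] → (2.0841, 0, 1.0921)–(1.96302, -0.316984, 1.0921)  len=0.3393
  (v2,v4,v11) [-++] → (-0.613068, -1.66693, 1.0921)–(-1.96302, -0.316984, 1.0921)  len=1.9091
  (v9,v8,v1) [+--] → (2.0841, 0, 1.0921)–(1.96302, 0.316984, 1.0921)  len=0.3393

Chained into 1 loop(s):
  loop 1: 10 segments, perimeter = 11.4460
Total perimeter = 11.446

loops=1 perimeter=11.446


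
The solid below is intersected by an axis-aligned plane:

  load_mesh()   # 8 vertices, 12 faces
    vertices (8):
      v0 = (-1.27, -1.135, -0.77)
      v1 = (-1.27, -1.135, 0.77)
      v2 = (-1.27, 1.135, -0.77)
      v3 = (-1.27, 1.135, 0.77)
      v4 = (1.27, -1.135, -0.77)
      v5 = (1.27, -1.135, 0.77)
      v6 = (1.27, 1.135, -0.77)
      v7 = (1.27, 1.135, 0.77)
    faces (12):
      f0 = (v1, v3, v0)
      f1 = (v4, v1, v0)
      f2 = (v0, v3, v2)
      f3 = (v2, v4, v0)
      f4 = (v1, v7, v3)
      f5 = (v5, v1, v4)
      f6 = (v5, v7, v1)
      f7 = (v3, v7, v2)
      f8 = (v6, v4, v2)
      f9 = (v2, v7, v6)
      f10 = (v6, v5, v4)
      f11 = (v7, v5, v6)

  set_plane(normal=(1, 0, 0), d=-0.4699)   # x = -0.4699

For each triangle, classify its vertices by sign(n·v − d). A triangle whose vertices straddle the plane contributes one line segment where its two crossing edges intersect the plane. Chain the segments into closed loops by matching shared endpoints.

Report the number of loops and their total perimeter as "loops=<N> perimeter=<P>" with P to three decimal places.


loops=1 perimeter=7.620

Straddling triangles (8 of 12):
  (v4,v1,v0) [+--] → (-0.4699, -1.135, 0.2849)–(-0.4699, -1.135, -0.77)  len=1.0549
  (v2,v4,v0) [-+-] → (-0.4699, 0.41995, -0.77)–(-0.4699, -1.135, -0.77)  len=1.5550
  (v1,v7,v3) [-+-] → (-0.4699, -0.41995, 0.77)–(-0.4699, 1.135, 0.77)  len=1.5550
  (v5,v1,v4) [+-+] → (-0.4699, -1.135, 0.77)–(-0.4699, -1.135, 0.2849)  len=0.4851
  (v5,v7,v1) [++-] → (-0.4699, -0.41995, 0.77)–(-0.4699, -1.135, 0.77)  len=0.7151
  (v3,v7,v2) [-+-] → (-0.4699, 1.135, 0.77)–(-0.4699, 1.135, -0.2849)  len=1.0549
  (v6,v4,v2) [++-] → (-0.4699, 0.41995, -0.77)–(-0.4699, 1.135, -0.77)  len=0.7151
  (v2,v7,v6) [-++] → (-0.4699, 1.135, -0.2849)–(-0.4699, 1.135, -0.77)  len=0.4851

Chained into 1 loop(s):
  loop 1: 8 segments, perimeter = 7.6200
Total perimeter = 7.620


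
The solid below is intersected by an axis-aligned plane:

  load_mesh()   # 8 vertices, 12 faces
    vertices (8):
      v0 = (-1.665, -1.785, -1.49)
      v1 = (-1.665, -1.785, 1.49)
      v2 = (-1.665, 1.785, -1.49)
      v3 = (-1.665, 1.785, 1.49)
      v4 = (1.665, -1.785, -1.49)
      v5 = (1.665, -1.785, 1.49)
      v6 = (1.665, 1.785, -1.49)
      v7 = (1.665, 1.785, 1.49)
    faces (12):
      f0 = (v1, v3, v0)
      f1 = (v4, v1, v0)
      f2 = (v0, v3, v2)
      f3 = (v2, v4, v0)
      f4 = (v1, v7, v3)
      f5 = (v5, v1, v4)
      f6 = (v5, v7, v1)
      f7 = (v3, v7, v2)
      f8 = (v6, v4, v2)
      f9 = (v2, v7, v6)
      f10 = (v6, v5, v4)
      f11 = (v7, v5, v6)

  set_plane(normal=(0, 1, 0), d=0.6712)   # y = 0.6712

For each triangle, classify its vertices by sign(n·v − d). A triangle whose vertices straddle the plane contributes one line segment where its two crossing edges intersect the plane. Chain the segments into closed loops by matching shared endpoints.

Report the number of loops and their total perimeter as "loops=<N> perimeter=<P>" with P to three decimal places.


loops=1 perimeter=12.620

Straddling triangles (8 of 12):
  (v1,v3,v0) [-+-] → (-1.665, 0.6712, 1.49)–(-1.665, 0.6712, 0.560273)  len=0.9297
  (v0,v3,v2) [-++] → (-1.665, 0.6712, 0.560273)–(-1.665, 0.6712, -1.49)  len=2.0503
  (v2,v4,v0) [+--] → (-0.626077, 0.6712, -1.49)–(-1.665, 0.6712, -1.49)  len=1.0389
  (v1,v7,v3) [-++] → (0.626077, 0.6712, 1.49)–(-1.665, 0.6712, 1.49)  len=2.2911
  (v5,v7,v1) [-+-] → (1.665, 0.6712, 1.49)–(0.626077, 0.6712, 1.49)  len=1.0389
  (v6,v4,v2) [+-+] → (1.665, 0.6712, -1.49)–(-0.626077, 0.6712, -1.49)  len=2.2911
  (v6,v5,v4) [+--] → (1.665, 0.6712, -0.560273)–(1.665, 0.6712, -1.49)  len=0.9297
  (v7,v5,v6) [+-+] → (1.665, 0.6712, 1.49)–(1.665, 0.6712, -0.560273)  len=2.0503

Chained into 1 loop(s):
  loop 1: 8 segments, perimeter = 12.6200
Total perimeter = 12.620


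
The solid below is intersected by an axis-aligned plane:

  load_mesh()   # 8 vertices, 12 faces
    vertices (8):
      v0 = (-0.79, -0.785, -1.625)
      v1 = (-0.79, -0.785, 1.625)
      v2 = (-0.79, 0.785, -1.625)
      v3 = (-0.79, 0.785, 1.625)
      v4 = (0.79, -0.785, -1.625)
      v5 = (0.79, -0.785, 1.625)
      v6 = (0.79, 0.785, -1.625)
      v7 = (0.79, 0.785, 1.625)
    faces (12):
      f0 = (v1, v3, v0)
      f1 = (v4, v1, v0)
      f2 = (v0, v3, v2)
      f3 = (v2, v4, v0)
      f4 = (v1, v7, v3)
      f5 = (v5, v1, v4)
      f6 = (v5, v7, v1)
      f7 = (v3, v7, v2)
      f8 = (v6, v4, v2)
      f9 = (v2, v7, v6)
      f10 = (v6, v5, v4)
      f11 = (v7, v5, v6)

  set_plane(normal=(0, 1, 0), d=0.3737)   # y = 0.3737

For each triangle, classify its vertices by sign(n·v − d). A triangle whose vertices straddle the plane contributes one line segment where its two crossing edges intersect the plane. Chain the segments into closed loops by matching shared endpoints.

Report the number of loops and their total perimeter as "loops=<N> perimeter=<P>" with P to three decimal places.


loops=1 perimeter=9.660

Straddling triangles (8 of 12):
  (v1,v3,v0) [-+-] → (-0.79, 0.3737, 1.625)–(-0.79, 0.3737, 0.773583)  len=0.8514
  (v0,v3,v2) [-++] → (-0.79, 0.3737, 0.773583)–(-0.79, 0.3737, -1.625)  len=2.3986
  (v2,v4,v0) [+--] → (-0.37608, 0.3737, -1.625)–(-0.79, 0.3737, -1.625)  len=0.4139
  (v1,v7,v3) [-++] → (0.37608, 0.3737, 1.625)–(-0.79, 0.3737, 1.625)  len=1.1661
  (v5,v7,v1) [-+-] → (0.79, 0.3737, 1.625)–(0.37608, 0.3737, 1.625)  len=0.4139
  (v6,v4,v2) [+-+] → (0.79, 0.3737, -1.625)–(-0.37608, 0.3737, -1.625)  len=1.1661
  (v6,v5,v4) [+--] → (0.79, 0.3737, -0.773583)–(0.79, 0.3737, -1.625)  len=0.8514
  (v7,v5,v6) [+-+] → (0.79, 0.3737, 1.625)–(0.79, 0.3737, -0.773583)  len=2.3986

Chained into 1 loop(s):
  loop 1: 8 segments, perimeter = 9.6600
Total perimeter = 9.660


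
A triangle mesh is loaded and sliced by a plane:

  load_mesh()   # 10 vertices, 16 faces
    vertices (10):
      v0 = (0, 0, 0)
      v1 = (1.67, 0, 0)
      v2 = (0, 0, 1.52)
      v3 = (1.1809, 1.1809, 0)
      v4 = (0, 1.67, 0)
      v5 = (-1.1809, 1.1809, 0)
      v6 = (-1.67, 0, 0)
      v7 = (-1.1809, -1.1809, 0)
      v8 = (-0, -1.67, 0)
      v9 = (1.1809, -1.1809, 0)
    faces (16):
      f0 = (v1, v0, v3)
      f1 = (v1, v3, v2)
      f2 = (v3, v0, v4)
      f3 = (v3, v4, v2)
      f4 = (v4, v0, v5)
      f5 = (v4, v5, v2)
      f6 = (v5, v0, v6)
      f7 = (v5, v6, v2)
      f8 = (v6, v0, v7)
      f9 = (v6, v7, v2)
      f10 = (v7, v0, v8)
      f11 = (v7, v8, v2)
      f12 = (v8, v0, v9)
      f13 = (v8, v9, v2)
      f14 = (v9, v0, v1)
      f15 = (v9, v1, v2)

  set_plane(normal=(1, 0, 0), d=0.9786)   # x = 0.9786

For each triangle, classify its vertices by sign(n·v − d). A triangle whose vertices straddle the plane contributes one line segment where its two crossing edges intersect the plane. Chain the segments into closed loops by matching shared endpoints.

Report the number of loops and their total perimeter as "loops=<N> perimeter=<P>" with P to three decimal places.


Straddling triangles (8 of 16):
  (v1,v0,v3) [+-+] → (0.9786, 0, 0)–(0.9786, 0.9786, 0)  len=0.9786
  (v1,v3,v2) [++-] → (0.9786, 0.9786, 0.260391)–(0.9786, 0, 0.629298)  len=1.0458
  (v3,v0,v4) [+--] → (0.9786, 0.9786, 0)–(0.9786, 1.26469, 0)  len=0.2861
  (v3,v4,v2) [+--] → (0.9786, 1.26469, 0)–(0.9786, 0.9786, 0.260391)  len=0.3868
  (v8,v0,v9) [--+] → (0.9786, -0.9786, 0)–(0.9786, -1.26469, 0)  len=0.2861
  (v8,v9,v2) [-+-] → (0.9786, -1.26469, 0)–(0.9786, -0.9786, 0.260391)  len=0.3868
  (v9,v0,v1) [+-+] → (0.9786, -0.9786, 0)–(0.9786, 0, 0)  len=0.9786
  (v9,v1,v2) [++-] → (0.9786, 0, 0.629298)–(0.9786, -0.9786, 0.260391)  len=1.0458

Chained into 1 loop(s):
  loop 1: 8 segments, perimeter = 5.3947
Total perimeter = 5.395

loops=1 perimeter=5.395


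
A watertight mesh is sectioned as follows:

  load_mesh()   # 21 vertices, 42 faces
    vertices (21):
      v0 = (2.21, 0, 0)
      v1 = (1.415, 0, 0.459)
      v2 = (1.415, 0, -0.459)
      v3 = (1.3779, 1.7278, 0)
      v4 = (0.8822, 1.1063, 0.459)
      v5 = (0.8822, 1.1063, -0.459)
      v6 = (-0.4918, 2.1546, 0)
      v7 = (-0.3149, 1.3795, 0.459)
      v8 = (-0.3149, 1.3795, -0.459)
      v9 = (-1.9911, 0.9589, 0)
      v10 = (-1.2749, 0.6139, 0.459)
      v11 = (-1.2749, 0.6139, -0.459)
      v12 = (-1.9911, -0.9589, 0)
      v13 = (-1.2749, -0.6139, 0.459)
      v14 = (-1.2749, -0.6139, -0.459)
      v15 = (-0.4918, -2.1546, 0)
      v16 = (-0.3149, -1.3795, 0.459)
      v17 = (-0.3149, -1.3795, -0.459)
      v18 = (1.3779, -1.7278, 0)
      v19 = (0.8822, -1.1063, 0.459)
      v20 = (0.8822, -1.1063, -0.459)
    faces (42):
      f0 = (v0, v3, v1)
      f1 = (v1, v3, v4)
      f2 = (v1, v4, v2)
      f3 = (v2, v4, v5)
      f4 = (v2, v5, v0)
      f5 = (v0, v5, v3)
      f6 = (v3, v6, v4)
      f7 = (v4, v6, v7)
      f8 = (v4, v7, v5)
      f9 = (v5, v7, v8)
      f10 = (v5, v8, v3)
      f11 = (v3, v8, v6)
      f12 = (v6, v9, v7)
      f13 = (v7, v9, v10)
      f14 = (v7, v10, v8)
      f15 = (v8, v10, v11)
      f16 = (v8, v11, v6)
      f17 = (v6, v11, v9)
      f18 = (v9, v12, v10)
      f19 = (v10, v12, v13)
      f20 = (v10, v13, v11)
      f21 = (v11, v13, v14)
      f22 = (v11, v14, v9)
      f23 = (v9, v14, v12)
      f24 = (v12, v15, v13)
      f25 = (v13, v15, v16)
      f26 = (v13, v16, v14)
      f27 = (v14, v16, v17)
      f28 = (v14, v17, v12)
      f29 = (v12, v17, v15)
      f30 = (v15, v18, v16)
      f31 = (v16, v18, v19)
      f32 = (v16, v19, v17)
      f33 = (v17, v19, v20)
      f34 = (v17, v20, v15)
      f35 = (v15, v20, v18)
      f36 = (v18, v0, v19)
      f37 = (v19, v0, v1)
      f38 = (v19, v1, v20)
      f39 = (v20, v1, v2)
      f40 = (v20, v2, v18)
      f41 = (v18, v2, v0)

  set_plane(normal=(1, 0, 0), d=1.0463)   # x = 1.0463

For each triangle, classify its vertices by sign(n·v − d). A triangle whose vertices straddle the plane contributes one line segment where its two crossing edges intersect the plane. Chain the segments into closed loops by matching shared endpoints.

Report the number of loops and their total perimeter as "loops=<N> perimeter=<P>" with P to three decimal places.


Straddling triangles (16 of 42):
  (v1,v3,v4) [++-] → (1.0463, 1.31205, 0.307049)–(1.0463, 0.765565, 0.459)  len=0.5672
  (v1,v4,v2) [+-+] → (1.0463, 0.765565, 0.459)–(1.0463, 0.765565, 0.17626)  len=0.2827
  (v2,v4,v5) [+--] → (1.0463, 0.765565, 0.17626)–(1.0463, 0.765565, -0.459)  len=0.6353
  (v2,v5,v0) [+-+] → (1.0463, 0.765565, -0.459)–(1.0463, 0.969575, -0.402273)  len=0.2118
  (v0,v5,v3) [+-+] → (1.0463, 0.969575, -0.402273)–(1.0463, 1.31205, -0.307049)  len=0.3555
  (v3,v6,v4) [+--] → (1.0463, 1.80349, 0)–(1.0463, 1.31205, 0.307049)  len=0.5795
  (v5,v8,v3) [--+] → (1.0463, 1.65957, -0.0899128)–(1.0463, 1.31205, -0.307049)  len=0.4098
  (v3,v8,v6) [+--] → (1.0463, 1.65957, -0.0899128)–(1.0463, 1.80349, 0)  len=0.1697
  (v15,v18,v16) [-+-] → (1.0463, -1.80349, 0)–(1.0463, -1.65957, 0.0899128)  len=0.1697
  (v16,v18,v19) [-+-] → (1.0463, -1.65957, 0.0899128)–(1.0463, -1.31205, 0.307049)  len=0.4098
  (v15,v20,v18) [--+] → (1.0463, -1.31205, -0.307049)–(1.0463, -1.80349, 0)  len=0.5795
  (v18,v0,v19) [++-] → (1.0463, -0.969575, 0.402273)–(1.0463, -1.31205, 0.307049)  len=0.3555
  (v19,v0,v1) [-++] → (1.0463, -0.969575, 0.402273)–(1.0463, -0.765565, 0.459)  len=0.2118
  (v19,v1,v20) [-+-] → (1.0463, -0.765565, 0.459)–(1.0463, -0.765565, -0.17626)  len=0.6353
  (v20,v1,v2) [-++] → (1.0463, -0.765565, -0.17626)–(1.0463, -0.765565, -0.459)  len=0.2827
  (v20,v2,v18) [-++] → (1.0463, -0.765565, -0.459)–(1.0463, -1.31205, -0.307049)  len=0.5672

Chained into 2 loop(s):
  loop 1: 8 segments, perimeter = 3.2114
  loop 2: 8 segments, perimeter = 3.2114
Total perimeter = 6.423

loops=2 perimeter=6.423
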